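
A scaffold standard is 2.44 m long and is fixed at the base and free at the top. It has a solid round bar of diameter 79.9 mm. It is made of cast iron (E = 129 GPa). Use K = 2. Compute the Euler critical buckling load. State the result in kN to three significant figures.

P_cr ≈ 107 kN

I = πd⁴/64 = π×79.9⁴/64 = 2.001×10^6 mm⁴
I = 2.001×10^6 mm⁴ = 2.001×10^-6 m⁴
Effective length L_e = K·L = 2 × 2.44 = 4.880 m
P_cr = π²EI / L_e² = π² × 129×10⁹ × 2.001×10^-6 / 4.880² = 1.070×10^5 N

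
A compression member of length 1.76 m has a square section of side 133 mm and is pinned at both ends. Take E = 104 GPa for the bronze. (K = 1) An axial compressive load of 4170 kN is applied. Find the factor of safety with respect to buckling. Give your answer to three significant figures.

n ≈ 2.07

I = a⁴/12 = 133⁴/12 = 2.608×10^7 mm⁴
I = 2.608×10^7 mm⁴ = 2.608×10^-5 m⁴
Effective length L_e = K·L = 1 × 1.76 = 1.760 m
P_cr = π²EI / L_e² = π² × 104×10⁹ × 2.608×10^-5 / 1.760² = 8.640×10^6 N
Factor of safety n = P_cr / P = 8640.4 / 4170 = 2.07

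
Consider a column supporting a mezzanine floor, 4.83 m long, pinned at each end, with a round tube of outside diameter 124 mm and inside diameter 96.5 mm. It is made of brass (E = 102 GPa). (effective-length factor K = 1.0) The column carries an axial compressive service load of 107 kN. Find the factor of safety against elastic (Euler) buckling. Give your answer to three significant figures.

d_o = 124 mm, d_i = 96.5 mm
I = π(d_o⁴ − d_i⁴)/64 = π(124⁴ − 96.50⁴)/64 = 7.349×10^6 mm⁴
I = 7.349×10^6 mm⁴ = 7.349×10^-6 m⁴
Effective length L_e = K·L = 1 × 4.83 = 4.830 m
P_cr = π²EI / L_e² = π² × 102×10⁹ × 7.349×10^-6 / 4.830² = 3.171×10^5 N
Factor of safety n = P_cr / P = 317.11 / 107 = 2.96

n ≈ 2.96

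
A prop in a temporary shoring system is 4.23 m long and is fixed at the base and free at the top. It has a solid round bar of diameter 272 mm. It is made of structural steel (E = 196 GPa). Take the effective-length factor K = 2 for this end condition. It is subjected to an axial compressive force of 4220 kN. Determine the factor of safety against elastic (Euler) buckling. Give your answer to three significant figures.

n ≈ 1.72

I = πd⁴/64 = π×272⁴/64 = 2.687×10^8 mm⁴
I = 2.687×10^8 mm⁴ = 2.687×10^-4 m⁴
Effective length L_e = K·L = 2 × 4.23 = 8.460 m
P_cr = π²EI / L_e² = π² × 196×10⁹ × 2.687×10^-4 / 8.460² = 7.262×10^6 N
Factor of safety n = P_cr / P = 7262.1 / 4220 = 1.72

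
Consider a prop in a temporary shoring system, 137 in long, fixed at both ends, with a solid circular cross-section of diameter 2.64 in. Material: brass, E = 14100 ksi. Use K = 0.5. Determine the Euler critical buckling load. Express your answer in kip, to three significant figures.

I = πd⁴/64 = π×2.64⁴/64 = 2.384 in⁴
Effective length L_e = K·L = 0.5 × 137 = 68.50 in
P_cr = π²EI / L_e² = π² × 14100×10³ × 2.384 / 68.50² = 7.072×10^4 lb

P_cr ≈ 70.7 kip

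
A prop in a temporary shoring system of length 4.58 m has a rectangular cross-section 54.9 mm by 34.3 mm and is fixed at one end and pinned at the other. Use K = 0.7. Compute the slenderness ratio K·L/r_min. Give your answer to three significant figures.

For a rectangle r_min = b/√12 = 34.3/√12 = 9.902 mm
L_e = K·L = 0.7 × 4.58 m = 3.206 m = 3206.0 mm
λ = L_e / r_min = 3206.0 / 9.902 = 324

λ ≈ 324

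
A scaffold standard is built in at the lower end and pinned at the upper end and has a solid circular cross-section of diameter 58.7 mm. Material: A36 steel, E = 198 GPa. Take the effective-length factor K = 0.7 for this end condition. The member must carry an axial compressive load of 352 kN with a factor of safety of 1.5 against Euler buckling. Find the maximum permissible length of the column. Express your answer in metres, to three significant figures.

L_max ≈ 2.10 m

I = πd⁴/64 = π×58.7⁴/64 = 5.828×10^5 mm⁴
I = 5.828×10^-7 m⁴
Required critical load P_cr = n·P = 1.5 × 352 = 528.0 kN = 5.280×10^5 N
From P_cr = π²EI/(K·L)²:  L = (1/K)·√(π²EI/P_cr) = (1/0.7)·√(π²×1.98×10^11×5.828×10^-7/5.280×10^5)
L = 2.10 m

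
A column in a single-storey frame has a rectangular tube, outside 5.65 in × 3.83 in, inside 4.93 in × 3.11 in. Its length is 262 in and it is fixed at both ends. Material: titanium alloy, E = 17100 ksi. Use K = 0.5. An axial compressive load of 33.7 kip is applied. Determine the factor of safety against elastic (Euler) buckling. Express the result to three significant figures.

Weak-axis I_min = (h_o·b_o³ − h_i·b_i³)/12 with b_o = 3.83, b_i = 3.110 in (shorter outer/inner sides).
I_min = (5.65×3.83³ − 4.930×3.110³)/12 = 14.09 in⁴
Effective length L_e = K·L = 0.5 × 262 = 131.0 in
P_cr = π²EI / L_e² = π² × 17100×10³ × 14.09 / 131.0² = 1.386×10^5 lb
Factor of safety n = P_cr / P = 138.61 / 33.7 = 4.11

n ≈ 4.11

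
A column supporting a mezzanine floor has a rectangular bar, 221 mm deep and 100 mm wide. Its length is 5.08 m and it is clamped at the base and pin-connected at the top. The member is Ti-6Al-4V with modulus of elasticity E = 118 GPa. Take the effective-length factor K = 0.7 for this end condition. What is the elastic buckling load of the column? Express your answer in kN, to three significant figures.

Buckling occurs about the weak axis: I_min = h·b³/12 with b = 100 mm (the shorter side).
I_min = 221×100³/12 = 1.842×10^7 mm⁴
I = 1.842×10^7 mm⁴ = 1.842×10^-5 m⁴
Effective length L_e = K·L = 0.7 × 5.08 = 3.556 m
P_cr = π²EI / L_e² = π² × 118×10⁹ × 1.842×10^-5 / 3.556² = 1.696×10^6 N

P_cr ≈ 1700 kN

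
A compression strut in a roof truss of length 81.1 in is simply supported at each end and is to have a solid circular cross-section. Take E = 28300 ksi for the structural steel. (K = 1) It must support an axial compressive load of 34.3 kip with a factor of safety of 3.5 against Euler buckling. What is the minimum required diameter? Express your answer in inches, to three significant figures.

d ≈ 2.75 in

Required P_cr = n·P = 3.5 × 34.3 = 120.0 kip
L_e = K·L = 1 × 81.1 = 81.10 in
Required I = P_cr·L_e²/(π²E) = 1.200×10^5 × 81.10² / (π² × 2.83×10^7) = 2.827 in⁴
Solid circle: I = πd⁴/64  ⇒  d = (64I/π)^(1/4) = (64×2.827/π)^(1/4) = 2.75 in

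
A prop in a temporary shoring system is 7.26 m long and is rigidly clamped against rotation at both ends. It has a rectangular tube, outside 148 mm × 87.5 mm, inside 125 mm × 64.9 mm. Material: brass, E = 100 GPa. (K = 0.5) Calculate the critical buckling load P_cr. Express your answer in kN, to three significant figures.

P_cr ≈ 406 kN

Weak-axis I_min = (h_o·b_o³ − h_i·b_i³)/12 with b_o = 87.5, b_i = 64.90 mm (shorter outer/inner sides).
I_min = (148×87.5³ − 125.0×64.90³)/12 = 5.415×10^6 mm⁴
I = 5.415×10^6 mm⁴ = 5.415×10^-6 m⁴
Effective length L_e = K·L = 0.5 × 7.26 = 3.630 m
P_cr = π²EI / L_e² = π² × 100×10⁹ × 5.415×10^-6 / 3.630² = 4.056×10^5 N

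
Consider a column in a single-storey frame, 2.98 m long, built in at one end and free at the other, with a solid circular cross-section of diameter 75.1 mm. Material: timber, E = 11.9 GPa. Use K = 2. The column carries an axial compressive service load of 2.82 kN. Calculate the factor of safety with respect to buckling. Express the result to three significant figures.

n ≈ 1.83

I = πd⁴/64 = π×75.1⁴/64 = 1.561×10^6 mm⁴
I = 1.561×10^6 mm⁴ = 1.561×10^-6 m⁴
Effective length L_e = K·L = 2 × 2.98 = 5.960 m
P_cr = π²EI / L_e² = π² × 11.9×10⁹ × 1.561×10^-6 / 5.960² = 5.163×10^3 N
Factor of safety n = P_cr / P = 5.1628 / 2.82 = 1.83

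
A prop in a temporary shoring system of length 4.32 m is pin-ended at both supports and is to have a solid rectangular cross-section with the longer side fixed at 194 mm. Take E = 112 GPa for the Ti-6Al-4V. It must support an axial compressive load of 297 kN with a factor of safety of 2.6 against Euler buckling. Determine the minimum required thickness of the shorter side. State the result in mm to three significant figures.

Required P_cr = n·P = 2.6 × 297 = 772.2 kN
L_e = K·L = 1 × 4.32 = 4.320 m
Required I = P_cr·L_e²/(π²E) = 7.722×10^5 × 4.320² / (π² × 1.12×10^11) = 1.304×10^-5 m⁴
I_req = 1.304×10^7 mm⁴
Rectangle, weak axis: I_min = h·b³/12 with h = 194 mm fixed  ⇒  b = (12I/h)^(1/3) = 93.1 mm

b ≈ 93.1 mm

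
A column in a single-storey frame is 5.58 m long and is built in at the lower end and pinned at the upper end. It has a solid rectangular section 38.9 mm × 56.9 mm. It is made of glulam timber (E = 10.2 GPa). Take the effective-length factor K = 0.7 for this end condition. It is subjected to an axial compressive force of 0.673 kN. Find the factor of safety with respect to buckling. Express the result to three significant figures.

Buckling occurs about the weak axis: I_min = h·b³/12 with b = 38.9 mm (the shorter side).
I_min = 56.9×38.9³/12 = 2.791×10^5 mm⁴
I = 2.791×10^5 mm⁴ = 2.791×10^-7 m⁴
Effective length L_e = K·L = 0.7 × 5.58 = 3.906 m
P_cr = π²EI / L_e² = π² × 10.2×10⁹ × 2.791×10^-7 / 3.906² = 1.842×10^3 N
Factor of safety n = P_cr / P = 1.8417 / 0.673 = 2.74

n ≈ 2.74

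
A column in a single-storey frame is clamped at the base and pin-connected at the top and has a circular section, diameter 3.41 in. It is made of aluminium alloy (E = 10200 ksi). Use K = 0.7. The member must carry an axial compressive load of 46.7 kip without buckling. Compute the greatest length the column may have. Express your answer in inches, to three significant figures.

L_max ≈ 171 in

I = πd⁴/64 = π×3.41⁴/64 = 6.637 in⁴
At the buckling limit P_cr = P = 4.670×10^4 lb
From P_cr = π²EI/(K·L)²:  L = (1/K)·√(π²EI/P_cr) = (1/0.7)·√(π²×1.02×10^7×6.637/4.670×10^4)
L = 171 in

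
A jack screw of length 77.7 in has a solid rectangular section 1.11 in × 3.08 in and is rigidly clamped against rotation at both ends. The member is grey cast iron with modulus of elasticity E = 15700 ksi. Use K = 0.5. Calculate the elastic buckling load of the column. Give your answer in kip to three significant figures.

Buckling occurs about the weak axis: I_min = h·b³/12 with b = 1.11 in (the shorter side).
I_min = 3.08×1.11³/12 = 0.3510 in⁴
Effective length L_e = K·L = 0.5 × 77.7 = 38.85 in
P_cr = π²EI / L_e² = π² × 15700×10³ × 0.3510 / 38.85² = 3.604×10^4 lb

P_cr ≈ 36.0 kip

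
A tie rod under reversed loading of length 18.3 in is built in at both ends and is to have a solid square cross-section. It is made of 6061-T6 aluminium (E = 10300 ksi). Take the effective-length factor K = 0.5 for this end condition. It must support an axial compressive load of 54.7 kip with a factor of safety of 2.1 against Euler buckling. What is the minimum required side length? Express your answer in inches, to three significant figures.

a ≈ 1.03 in

Required P_cr = n·P = 2.1 × 54.7 = 114.9 kip
L_e = K·L = 0.5 × 18.3 = 9.150 in
Required I = P_cr·L_e²/(π²E) = 1.149×10^5 × 9.150² / (π² × 1.03×10^7) = 9.460×10^-2 in⁴
Solid square: I = a⁴/12  ⇒  a = (12I)^(1/4) = (12×9.460×10^-2)^(1/4) = 1.03 in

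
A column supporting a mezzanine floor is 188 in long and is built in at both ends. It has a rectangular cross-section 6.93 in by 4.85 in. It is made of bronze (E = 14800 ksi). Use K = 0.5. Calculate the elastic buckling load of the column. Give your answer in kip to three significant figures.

Buckling occurs about the weak axis: I_min = h·b³/12 with b = 4.85 in (the shorter side).
I_min = 6.93×4.85³/12 = 65.88 in⁴
Effective length L_e = K·L = 0.5 × 188 = 94.00 in
P_cr = π²EI / L_e² = π² × 14800×10³ × 65.88 / 94.00² = 1.089×10^6 lb

P_cr ≈ 1090 kip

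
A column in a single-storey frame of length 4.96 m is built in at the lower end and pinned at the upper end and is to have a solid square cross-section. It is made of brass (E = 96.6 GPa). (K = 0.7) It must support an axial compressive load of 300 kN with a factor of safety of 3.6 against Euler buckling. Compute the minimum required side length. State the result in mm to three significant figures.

Required P_cr = n·P = 3.6 × 300 = 1080 kN
L_e = K·L = 0.7 × 4.96 = 3.472 m
Required I = P_cr·L_e²/(π²E) = 1.080×10^6 × 3.472² / (π² × 9.66×10^10) = 1.366×10^-5 m⁴
I_req = 1.366×10^7 mm⁴
Solid square: I = a⁴/12  ⇒  a = (12I)^(1/4) = (12×1.366×10^7)^(1/4) = 113 mm

a ≈ 113 mm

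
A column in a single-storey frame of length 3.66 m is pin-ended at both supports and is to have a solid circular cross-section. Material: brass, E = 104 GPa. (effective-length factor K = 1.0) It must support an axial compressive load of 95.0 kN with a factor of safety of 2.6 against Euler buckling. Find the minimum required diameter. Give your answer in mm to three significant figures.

Required P_cr = n·P = 2.6 × 95.0 = 247.0 kN
L_e = K·L = 1 × 3.66 = 3.660 m
Required I = P_cr·L_e²/(π²E) = 2.470×10^5 × 3.660² / (π² × 1.04×10^11) = 3.223×10^-6 m⁴
I_req = 3.223×10^6 mm⁴
Solid circle: I = πd⁴/64  ⇒  d = (64I/π)^(1/4) = (64×3.223×10^6/π)^(1/4) = 90.0 mm

d ≈ 90.0 mm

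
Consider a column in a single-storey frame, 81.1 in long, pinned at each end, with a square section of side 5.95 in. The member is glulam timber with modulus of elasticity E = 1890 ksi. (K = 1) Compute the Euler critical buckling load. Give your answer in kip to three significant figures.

I = a⁴/12 = 5.95⁴/12 = 104.4 in⁴
Effective length L_e = K·L = 1 × 81.1 = 81.10 in
P_cr = π²EI / L_e² = π² × 1890×10³ × 104.4 / 81.10² = 2.962×10^5 lb

P_cr ≈ 296 kip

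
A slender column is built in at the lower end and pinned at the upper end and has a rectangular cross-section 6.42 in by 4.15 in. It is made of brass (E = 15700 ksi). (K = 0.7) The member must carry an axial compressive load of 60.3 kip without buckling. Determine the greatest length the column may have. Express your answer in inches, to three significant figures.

L_max ≈ 448 in

Buckling occurs about the weak axis: I_min = h·b³/12 with b = 4.15 in (the shorter side).
I_min = 6.42×4.15³/12 = 38.24 in⁴
At the buckling limit P_cr = P = 6.030×10^4 lb
From P_cr = π²EI/(K·L)²:  L = (1/K)·√(π²EI/P_cr) = (1/0.7)·√(π²×1.57×10^7×38.24/6.030×10^4)
L = 448 in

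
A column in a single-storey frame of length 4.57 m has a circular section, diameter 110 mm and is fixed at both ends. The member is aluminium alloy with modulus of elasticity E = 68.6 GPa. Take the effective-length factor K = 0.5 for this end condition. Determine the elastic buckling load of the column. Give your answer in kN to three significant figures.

P_cr ≈ 932 kN

I = πd⁴/64 = π×110⁴/64 = 7.187×10^6 mm⁴
I = 7.187×10^6 mm⁴ = 7.187×10^-6 m⁴
Effective length L_e = K·L = 0.5 × 4.57 = 2.285 m
P_cr = π²EI / L_e² = π² × 68.6×10⁹ × 7.187×10^-6 / 2.285² = 9.319×10^5 N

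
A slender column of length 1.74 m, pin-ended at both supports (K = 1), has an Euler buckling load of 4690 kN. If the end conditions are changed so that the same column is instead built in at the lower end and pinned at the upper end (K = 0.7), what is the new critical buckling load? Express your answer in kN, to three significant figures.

P_cr ∝ 1/K², so P_cr,new = P_cr,old × (K_old/K_new)² = 4690 × (1/0.7)²
= 4690 × 2.041 = 9570 kN

P_cr ≈ 9570 kN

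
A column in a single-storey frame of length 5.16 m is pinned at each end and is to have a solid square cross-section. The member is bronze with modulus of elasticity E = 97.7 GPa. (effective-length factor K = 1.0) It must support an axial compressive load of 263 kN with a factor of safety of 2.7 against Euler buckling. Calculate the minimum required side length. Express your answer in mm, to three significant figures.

a ≈ 124 mm

Required P_cr = n·P = 2.7 × 263 = 710.1 kN
L_e = K·L = 1 × 5.16 = 5.160 m
Required I = P_cr·L_e²/(π²E) = 7.101×10^5 × 5.160² / (π² × 9.77×10^10) = 1.961×10^-5 m⁴
I_req = 1.961×10^7 mm⁴
Solid square: I = a⁴/12  ⇒  a = (12I)^(1/4) = (12×1.961×10^7)^(1/4) = 124 mm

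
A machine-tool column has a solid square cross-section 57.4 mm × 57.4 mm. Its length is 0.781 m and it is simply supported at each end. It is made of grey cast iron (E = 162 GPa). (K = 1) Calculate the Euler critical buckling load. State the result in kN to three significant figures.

I = a⁴/12 = 57.4⁴/12 = 9.046×10^5 mm⁴
I = 9.046×10^5 mm⁴ = 9.046×10^-7 m⁴
Effective length L_e = K·L = 1 × 0.781 = 0.7810 m
P_cr = π²EI / L_e² = π² × 162×10⁹ × 9.046×10^-7 / 0.7810² = 2.371×10^6 N

P_cr ≈ 2370 kN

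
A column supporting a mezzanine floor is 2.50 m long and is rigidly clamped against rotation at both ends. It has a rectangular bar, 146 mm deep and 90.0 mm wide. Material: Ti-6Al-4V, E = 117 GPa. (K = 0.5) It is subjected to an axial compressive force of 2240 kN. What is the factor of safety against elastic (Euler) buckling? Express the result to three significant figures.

Buckling occurs about the weak axis: I_min = h·b³/12 with b = 90.0 mm (the shorter side).
I_min = 146×90.0³/12 = 8.870×10^6 mm⁴
I = 8.870×10^6 mm⁴ = 8.870×10^-6 m⁴
Effective length L_e = K·L = 0.5 × 2.50 = 1.250 m
P_cr = π²EI / L_e² = π² × 117×10⁹ × 8.870×10^-6 / 1.250² = 6.555×10^6 N
Factor of safety n = P_cr / P = 6554.9 / 2240 = 2.93

n ≈ 2.93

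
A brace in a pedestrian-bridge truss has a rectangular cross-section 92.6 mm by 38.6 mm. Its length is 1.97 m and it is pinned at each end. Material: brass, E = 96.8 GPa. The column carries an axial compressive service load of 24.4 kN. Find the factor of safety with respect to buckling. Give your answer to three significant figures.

Buckling occurs about the weak axis: I_min = h·b³/12 with b = 38.6 mm (the shorter side).
I_min = 92.6×38.6³/12 = 4.438×10^5 mm⁴
I = 4.438×10^5 mm⁴ = 4.438×10^-7 m⁴
Effective length L_e = K·L = 1 × 1.97 = 1.970 m
P_cr = π²EI / L_e² = π² × 96.8×10⁹ × 4.438×10^-7 / 1.970² = 1.093×10^5 N
Factor of safety n = P_cr / P = 109.25 / 24.4 = 4.48

n ≈ 4.48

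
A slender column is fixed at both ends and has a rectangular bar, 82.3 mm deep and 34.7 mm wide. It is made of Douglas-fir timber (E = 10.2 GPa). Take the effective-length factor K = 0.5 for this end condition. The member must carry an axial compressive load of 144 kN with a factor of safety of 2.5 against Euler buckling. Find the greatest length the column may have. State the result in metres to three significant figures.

Buckling occurs about the weak axis: I_min = h·b³/12 with b = 34.7 mm (the shorter side).
I_min = 82.3×34.7³/12 = 2.866×10^5 mm⁴
I = 2.866×10^-7 m⁴
Required critical load P_cr = n·P = 2.5 × 144 = 360.0 kN = 3.600×10^5 N
From P_cr = π²EI/(K·L)²:  L = (1/K)·√(π²EI/P_cr) = (1/0.5)·√(π²×1.02×10^10×2.866×10^-7/3.600×10^5)
L = 0.566 m

L_max ≈ 0.566 m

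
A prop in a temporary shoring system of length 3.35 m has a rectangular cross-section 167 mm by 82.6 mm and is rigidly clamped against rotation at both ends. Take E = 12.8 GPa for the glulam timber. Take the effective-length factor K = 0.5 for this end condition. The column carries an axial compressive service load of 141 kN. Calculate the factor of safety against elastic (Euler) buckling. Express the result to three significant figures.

n ≈ 2.50

Buckling occurs about the weak axis: I_min = h·b³/12 with b = 82.6 mm (the shorter side).
I_min = 167×82.6³/12 = 7.843×10^6 mm⁴
I = 7.843×10^6 mm⁴ = 7.843×10^-6 m⁴
Effective length L_e = K·L = 0.5 × 3.35 = 1.675 m
P_cr = π²EI / L_e² = π² × 12.8×10⁹ × 7.843×10^-6 / 1.675² = 3.531×10^5 N
Factor of safety n = P_cr / P = 353.15 / 141 = 2.50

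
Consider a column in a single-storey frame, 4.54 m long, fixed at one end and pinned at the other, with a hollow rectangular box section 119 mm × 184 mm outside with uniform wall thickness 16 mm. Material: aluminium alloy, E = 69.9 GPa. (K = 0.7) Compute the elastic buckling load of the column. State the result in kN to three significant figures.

Inner dimensions: h_i = 184 − 2×16 = 152.0 mm, b_i = 119 − 2×16 = 87.00 mm
Weak-axis I_min = (h_o·b_o³ − h_i·b_i³)/12 with b_o = 119, b_i = 87.00 mm (shorter outer/inner sides).
I_min = (184×119³ − 152.0×87.00³)/12 = 1.750×10^7 mm⁴
I = 1.750×10^7 mm⁴ = 1.750×10^-5 m⁴
Effective length L_e = K·L = 0.7 × 4.54 = 3.178 m
P_cr = π²EI / L_e² = π² × 69.9×10⁹ × 1.750×10^-5 / 3.178² = 1.195×10^6 N

P_cr ≈ 1200 kN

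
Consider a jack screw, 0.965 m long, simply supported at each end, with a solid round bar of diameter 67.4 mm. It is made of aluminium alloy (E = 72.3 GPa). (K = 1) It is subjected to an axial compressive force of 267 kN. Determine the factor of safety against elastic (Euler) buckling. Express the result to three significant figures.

I = πd⁴/64 = π×67.4⁴/64 = 1.013×10^6 mm⁴
I = 1.013×10^6 mm⁴ = 1.013×10^-6 m⁴
Effective length L_e = K·L = 1 × 0.965 = 0.9650 m
P_cr = π²EI / L_e² = π² × 72.3×10⁹ × 1.013×10^-6 / 0.9650² = 7.762×10^5 N
Factor of safety n = P_cr / P = 776.23 / 267 = 2.91

n ≈ 2.91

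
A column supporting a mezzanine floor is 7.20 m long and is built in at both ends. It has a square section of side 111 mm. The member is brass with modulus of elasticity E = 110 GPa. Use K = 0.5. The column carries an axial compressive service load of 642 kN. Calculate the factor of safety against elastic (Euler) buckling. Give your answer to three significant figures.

I = a⁴/12 = 111⁴/12 = 1.265×10^7 mm⁴
I = 1.265×10^7 mm⁴ = 1.265×10^-5 m⁴
Effective length L_e = K·L = 0.5 × 7.20 = 3.600 m
P_cr = π²EI / L_e² = π² × 110×10⁹ × 1.265×10^-5 / 3.600² = 1.060×10^6 N
Factor of safety n = P_cr / P = 1059.7 / 642 = 1.65

n ≈ 1.65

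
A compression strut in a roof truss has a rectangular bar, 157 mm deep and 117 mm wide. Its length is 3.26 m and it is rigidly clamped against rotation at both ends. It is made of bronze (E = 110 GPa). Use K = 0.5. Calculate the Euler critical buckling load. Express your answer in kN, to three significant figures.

P_cr ≈ 8560 kN

Buckling occurs about the weak axis: I_min = h·b³/12 with b = 117 mm (the shorter side).
I_min = 157×117³/12 = 2.095×10^7 mm⁴
I = 2.095×10^7 mm⁴ = 2.095×10^-5 m⁴
Effective length L_e = K·L = 0.5 × 3.26 = 1.630 m
P_cr = π²EI / L_e² = π² × 110×10⁹ × 2.095×10^-5 / 1.630² = 8.562×10^6 N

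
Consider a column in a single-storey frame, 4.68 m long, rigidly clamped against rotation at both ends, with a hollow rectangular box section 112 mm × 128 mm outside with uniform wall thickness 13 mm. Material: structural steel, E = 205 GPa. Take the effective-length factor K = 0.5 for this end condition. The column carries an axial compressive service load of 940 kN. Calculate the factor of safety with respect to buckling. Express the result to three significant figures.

Inner dimensions: h_i = 128 − 2×13 = 102.0 mm, b_i = 112 − 2×13 = 86.00 mm
Weak-axis I_min = (h_o·b_o³ − h_i·b_i³)/12 with b_o = 112, b_i = 86.00 mm (shorter outer/inner sides).
I_min = (128×112³ − 102.0×86.00³)/12 = 9.579×10^6 mm⁴
I = 9.579×10^6 mm⁴ = 9.579×10^-6 m⁴
Effective length L_e = K·L = 0.5 × 4.68 = 2.340 m
P_cr = π²EI / L_e² = π² × 205×10⁹ × 9.579×10^-6 / 2.340² = 3.540×10^6 N
Factor of safety n = P_cr / P = 3539.7 / 940 = 3.77

n ≈ 3.77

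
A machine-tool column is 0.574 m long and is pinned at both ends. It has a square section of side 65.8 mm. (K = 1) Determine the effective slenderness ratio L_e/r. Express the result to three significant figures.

λ ≈ 30.2

I = a⁴/12 = 65.8⁴/12 = 1.562×10^6 mm⁴
A = 4.330×10^3 mm²;  r_min = √(I/A) = √(1.562×10^6/4.330×10^3) = 18.99 mm
L_e = K·L = 1 × 0.574 m = 0.5740 m = 574.00 mm
λ = L_e / r_min = 574.00 / 18.99 = 30.2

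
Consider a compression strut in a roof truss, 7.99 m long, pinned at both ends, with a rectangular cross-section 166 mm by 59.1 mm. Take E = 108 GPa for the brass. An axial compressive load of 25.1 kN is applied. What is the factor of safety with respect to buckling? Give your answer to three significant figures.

n ≈ 1.90

Buckling occurs about the weak axis: I_min = h·b³/12 with b = 59.1 mm (the shorter side).
I_min = 166×59.1³/12 = 2.856×10^6 mm⁴
I = 2.856×10^6 mm⁴ = 2.856×10^-6 m⁴
Effective length L_e = K·L = 1 × 7.99 = 7.990 m
P_cr = π²EI / L_e² = π² × 108×10⁹ × 2.856×10^-6 / 7.990² = 4.768×10^4 N
Factor of safety n = P_cr / P = 47.678 / 25.1 = 1.90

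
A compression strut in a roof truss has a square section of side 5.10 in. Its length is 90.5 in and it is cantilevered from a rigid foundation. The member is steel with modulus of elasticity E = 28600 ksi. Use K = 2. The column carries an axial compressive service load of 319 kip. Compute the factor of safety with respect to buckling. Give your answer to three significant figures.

I = a⁴/12 = 5.10⁴/12 = 56.38 in⁴
Effective length L_e = K·L = 2 × 90.5 = 181.0 in
P_cr = π²EI / L_e² = π² × 28600×10³ × 56.38 / 181.0² = 4.857×10^5 lb
Factor of safety n = P_cr / P = 485.74 / 319 = 1.52

n ≈ 1.52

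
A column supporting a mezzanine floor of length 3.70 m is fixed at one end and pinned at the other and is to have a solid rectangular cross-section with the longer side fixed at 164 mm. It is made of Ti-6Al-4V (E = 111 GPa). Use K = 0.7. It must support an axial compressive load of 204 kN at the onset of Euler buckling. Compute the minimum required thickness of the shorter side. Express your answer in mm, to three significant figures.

L_e = K·L = 0.7 × 3.70 = 2.590 m
Required I = P_cr·L_e²/(π²E) = 2.040×10^5 × 2.590² / (π² × 1.11×10^11) = 1.249×10^-6 m⁴
I_req = 1.249×10^6 mm⁴
Rectangle, weak axis: I_min = h·b³/12 with h = 164 mm fixed  ⇒  b = (12I/h)^(1/3) = 45.0 mm

b ≈ 45.0 mm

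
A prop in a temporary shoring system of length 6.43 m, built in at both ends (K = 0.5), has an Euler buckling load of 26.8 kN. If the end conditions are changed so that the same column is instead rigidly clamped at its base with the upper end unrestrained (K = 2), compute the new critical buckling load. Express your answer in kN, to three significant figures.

P_cr ≈ 1.68 kN

P_cr ∝ 1/K², so P_cr,new = P_cr,old × (K_old/K_new)² = 26.8 × (0.5/2)²
= 26.8 × 0.06250 = 1.68 kN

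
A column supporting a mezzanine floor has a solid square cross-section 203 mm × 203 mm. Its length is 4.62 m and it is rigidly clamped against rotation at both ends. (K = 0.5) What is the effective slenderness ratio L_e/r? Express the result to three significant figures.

I = a⁴/12 = 203⁴/12 = 1.415×10^8 mm⁴
A = 4.121×10^4 mm²;  r_min = √(I/A) = √(1.415×10^8/4.121×10^4) = 58.60 mm
L_e = K·L = 0.5 × 4.62 m = 2.310 m = 2310.0 mm
λ = L_e / r_min = 2310.0 / 58.60 = 39.4

λ ≈ 39.4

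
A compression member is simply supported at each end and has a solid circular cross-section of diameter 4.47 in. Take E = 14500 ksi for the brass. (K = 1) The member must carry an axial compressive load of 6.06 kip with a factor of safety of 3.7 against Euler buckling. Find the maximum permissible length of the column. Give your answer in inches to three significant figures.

I = πd⁴/64 = π×4.47⁴/64 = 19.60 in⁴
Required critical load P_cr = n·P = 3.7 × 6.06 = 22.42 kip = 2.242×10^4 lb
From P_cr = π²EI/(K·L)²:  L = (1/K)·√(π²EI/P_cr) = (1/1)·√(π²×1.45×10^7×19.60/2.242×10^4)
L = 354 in

L_max ≈ 354 in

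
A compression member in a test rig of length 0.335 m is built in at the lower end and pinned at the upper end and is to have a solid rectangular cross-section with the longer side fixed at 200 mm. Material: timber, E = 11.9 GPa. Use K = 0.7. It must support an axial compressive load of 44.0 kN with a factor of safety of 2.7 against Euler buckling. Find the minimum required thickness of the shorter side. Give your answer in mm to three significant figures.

Required P_cr = n·P = 2.7 × 44.0 = 118.8 kN
L_e = K·L = 0.7 × 0.335 = 0.2345 m
Required I = P_cr·L_e²/(π²E) = 1.188×10^5 × 0.2345² / (π² × 1.19×10^10) = 5.562×10^-8 m⁴
I_req = 5.562×10^4 mm⁴
Rectangle, weak axis: I_min = h·b³/12 with h = 200 mm fixed  ⇒  b = (12I/h)^(1/3) = 14.9 mm

b ≈ 14.9 mm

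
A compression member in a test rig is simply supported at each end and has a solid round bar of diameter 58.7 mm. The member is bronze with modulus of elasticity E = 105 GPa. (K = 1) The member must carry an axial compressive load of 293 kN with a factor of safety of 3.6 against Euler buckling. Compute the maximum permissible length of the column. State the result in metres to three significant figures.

L_max ≈ 0.757 m

I = πd⁴/64 = π×58.7⁴/64 = 5.828×10^5 mm⁴
I = 5.828×10^-7 m⁴
Required critical load P_cr = n·P = 3.6 × 293 = 1055 kN = 1.055×10^6 N
From P_cr = π²EI/(K·L)²:  L = (1/K)·√(π²EI/P_cr) = (1/1)·√(π²×1.05×10^11×5.828×10^-7/1.055×10^6)
L = 0.757 m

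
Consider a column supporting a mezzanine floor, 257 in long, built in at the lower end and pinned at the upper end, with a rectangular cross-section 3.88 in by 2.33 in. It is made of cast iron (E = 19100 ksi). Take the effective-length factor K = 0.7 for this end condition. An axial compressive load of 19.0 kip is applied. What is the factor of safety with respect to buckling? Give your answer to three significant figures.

n ≈ 1.25

Buckling occurs about the weak axis: I_min = h·b³/12 with b = 2.33 in (the shorter side).
I_min = 3.88×2.33³/12 = 4.090 in⁴
Effective length L_e = K·L = 0.7 × 257 = 179.9 in
P_cr = π²EI / L_e² = π² × 19100×10³ × 4.090 / 179.9² = 2.382×10^4 lb
Factor of safety n = P_cr / P = 23.823 / 19.0 = 1.25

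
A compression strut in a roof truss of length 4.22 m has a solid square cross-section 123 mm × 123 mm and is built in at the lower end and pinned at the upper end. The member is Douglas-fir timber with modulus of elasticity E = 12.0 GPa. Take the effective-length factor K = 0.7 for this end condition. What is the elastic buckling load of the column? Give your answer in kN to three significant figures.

P_cr ≈ 259 kN

I = a⁴/12 = 123⁴/12 = 1.907×10^7 mm⁴
I = 1.907×10^7 mm⁴ = 1.907×10^-5 m⁴
Effective length L_e = K·L = 0.7 × 4.22 = 2.954 m
P_cr = π²EI / L_e² = π² × 12.0×10⁹ × 1.907×10^-5 / 2.954² = 2.589×10^5 N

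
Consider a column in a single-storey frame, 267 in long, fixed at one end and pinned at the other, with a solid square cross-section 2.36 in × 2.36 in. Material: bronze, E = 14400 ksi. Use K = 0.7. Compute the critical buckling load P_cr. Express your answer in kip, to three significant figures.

P_cr ≈ 10.5 kip

I = a⁴/12 = 2.36⁴/12 = 2.585 in⁴
Effective length L_e = K·L = 0.7 × 267 = 186.9 in
P_cr = π²EI / L_e² = π² × 14400×10³ × 2.585 / 186.9² = 1.052×10^4 lb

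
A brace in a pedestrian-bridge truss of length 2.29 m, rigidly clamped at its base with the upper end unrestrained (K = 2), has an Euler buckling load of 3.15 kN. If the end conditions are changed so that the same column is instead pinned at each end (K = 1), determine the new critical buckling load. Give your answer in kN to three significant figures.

P_cr ≈ 12.6 kN

P_cr ∝ 1/K², so P_cr,new = P_cr,old × (K_old/K_new)² = 3.15 × (2/1)²
= 3.15 × 4.000 = 12.6 kN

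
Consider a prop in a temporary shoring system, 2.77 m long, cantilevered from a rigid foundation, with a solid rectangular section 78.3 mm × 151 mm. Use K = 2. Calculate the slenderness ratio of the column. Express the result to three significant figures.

λ ≈ 245

For a rectangle r_min = b/√12 = 78.3/√12 = 22.60 mm
L_e = K·L = 2 × 2.77 m = 5.540 m = 5540.0 mm
λ = L_e / r_min = 5540.0 / 22.60 = 245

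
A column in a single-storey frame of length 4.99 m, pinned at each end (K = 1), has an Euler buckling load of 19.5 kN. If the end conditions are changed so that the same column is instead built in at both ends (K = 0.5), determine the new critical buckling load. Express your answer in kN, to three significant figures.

P_cr ∝ 1/K², so P_cr,new = P_cr,old × (K_old/K_new)² = 19.5 × (1/0.5)²
= 19.5 × 4.000 = 78.0 kN

P_cr ≈ 78.0 kN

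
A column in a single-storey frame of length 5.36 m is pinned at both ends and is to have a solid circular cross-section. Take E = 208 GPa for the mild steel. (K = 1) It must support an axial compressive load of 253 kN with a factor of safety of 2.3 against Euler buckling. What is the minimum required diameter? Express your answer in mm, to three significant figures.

d ≈ 113 mm

Required P_cr = n·P = 2.3 × 253 = 581.9 kN
L_e = K·L = 1 × 5.36 = 5.360 m
Required I = P_cr·L_e²/(π²E) = 5.819×10^5 × 5.360² / (π² × 2.08×10^11) = 8.144×10^-6 m⁴
I_req = 8.144×10^6 mm⁴
Solid circle: I = πd⁴/64  ⇒  d = (64I/π)^(1/4) = (64×8.144×10^6/π)^(1/4) = 113 mm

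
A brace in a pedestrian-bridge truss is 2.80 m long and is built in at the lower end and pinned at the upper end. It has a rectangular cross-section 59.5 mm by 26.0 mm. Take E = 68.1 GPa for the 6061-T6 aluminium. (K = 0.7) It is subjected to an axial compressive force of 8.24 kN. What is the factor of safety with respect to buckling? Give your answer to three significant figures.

Buckling occurs about the weak axis: I_min = h·b³/12 with b = 26.0 mm (the shorter side).
I_min = 59.5×26.0³/12 = 8.715×10^4 mm⁴
I = 8.715×10^4 mm⁴ = 8.715×10^-8 m⁴
Effective length L_e = K·L = 0.7 × 2.80 = 1.960 m
P_cr = π²EI / L_e² = π² × 68.1×10⁹ × 8.715×10^-8 / 1.960² = 1.525×10^4 N
Factor of safety n = P_cr / P = 15.247 / 8.24 = 1.85

n ≈ 1.85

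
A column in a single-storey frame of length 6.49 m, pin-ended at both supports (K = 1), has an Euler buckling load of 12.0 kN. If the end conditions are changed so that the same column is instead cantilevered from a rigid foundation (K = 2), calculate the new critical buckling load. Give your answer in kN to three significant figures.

P_cr ∝ 1/K², so P_cr,new = P_cr,old × (K_old/K_new)² = 12.0 × (1/2)²
= 12.0 × 0.2500 = 3.00 kN

P_cr ≈ 3.00 kN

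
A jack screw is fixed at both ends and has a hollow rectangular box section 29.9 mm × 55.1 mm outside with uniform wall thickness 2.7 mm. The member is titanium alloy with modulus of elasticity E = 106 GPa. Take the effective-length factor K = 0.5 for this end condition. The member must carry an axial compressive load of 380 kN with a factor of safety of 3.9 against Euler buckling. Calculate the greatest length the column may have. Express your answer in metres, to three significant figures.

Inner dimensions: h_i = 55.1 − 2×2.7 = 49.70 mm, b_i = 29.9 − 2×2.7 = 24.50 mm
Weak-axis I_min = (h_o·b_o³ − h_i·b_i³)/12 with b_o = 29.9, b_i = 24.50 mm (shorter outer/inner sides).
I_min = (55.1×29.9³ − 49.70×24.50³)/12 = 6.183×10^4 mm⁴
I = 6.183×10^-8 m⁴
Required critical load P_cr = n·P = 3.9 × 380 = 1482 kN = 1.482×10^6 N
From P_cr = π²EI/(K·L)²:  L = (1/K)·√(π²EI/P_cr) = (1/0.5)·√(π²×1.06×10^11×6.183×10^-8/1.482×10^6)
L = 0.418 m

L_max ≈ 0.418 m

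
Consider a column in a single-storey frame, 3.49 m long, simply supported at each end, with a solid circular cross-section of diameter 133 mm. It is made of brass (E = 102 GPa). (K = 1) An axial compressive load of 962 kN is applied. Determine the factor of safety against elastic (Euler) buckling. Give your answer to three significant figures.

I = πd⁴/64 = π×133⁴/64 = 1.536×10^7 mm⁴
I = 1.536×10^7 mm⁴ = 1.536×10^-5 m⁴
Effective length L_e = K·L = 1 × 3.49 = 3.490 m
P_cr = π²EI / L_e² = π² × 102×10⁹ × 1.536×10^-5 / 3.490² = 1.269×10^6 N
Factor of safety n = P_cr / P = 1269.5 / 962 = 1.32

n ≈ 1.32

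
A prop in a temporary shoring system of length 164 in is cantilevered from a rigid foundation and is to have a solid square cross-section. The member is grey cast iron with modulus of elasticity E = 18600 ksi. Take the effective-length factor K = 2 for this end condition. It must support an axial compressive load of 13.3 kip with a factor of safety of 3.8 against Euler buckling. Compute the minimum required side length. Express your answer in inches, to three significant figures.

Required P_cr = n·P = 3.8 × 13.3 = 50.54 kip
L_e = K·L = 2 × 164 = 328.0 in
Required I = P_cr·L_e²/(π²E) = 5.054×10^4 × 328.0² / (π² × 1.86×10^7) = 29.62 in⁴
Solid square: I = a⁴/12  ⇒  a = (12I)^(1/4) = (12×29.62)^(1/4) = 4.34 in

a ≈ 4.34 in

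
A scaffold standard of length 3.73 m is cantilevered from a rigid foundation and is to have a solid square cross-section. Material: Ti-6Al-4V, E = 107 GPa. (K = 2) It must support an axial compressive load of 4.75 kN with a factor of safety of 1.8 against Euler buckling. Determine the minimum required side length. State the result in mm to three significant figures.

Required P_cr = n·P = 1.8 × 4.75 = 8.550 kN
L_e = K·L = 2 × 3.73 = 7.460 m
Required I = P_cr·L_e²/(π²E) = 8.550×10^3 × 7.460² / (π² × 1.07×10^11) = 4.506×10^-7 m⁴
I_req = 4.506×10^5 mm⁴
Solid square: I = a⁴/12  ⇒  a = (12I)^(1/4) = (12×4.506×10^5)^(1/4) = 48.2 mm

a ≈ 48.2 mm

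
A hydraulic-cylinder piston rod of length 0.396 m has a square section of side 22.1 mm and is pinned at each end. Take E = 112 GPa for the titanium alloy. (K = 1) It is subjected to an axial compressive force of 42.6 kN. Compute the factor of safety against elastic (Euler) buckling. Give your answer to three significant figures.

I = a⁴/12 = 22.1⁴/12 = 1.988×10^4 mm⁴
I = 1.988×10^4 mm⁴ = 1.988×10^-8 m⁴
Effective length L_e = K·L = 1 × 0.396 = 0.3960 m
P_cr = π²EI / L_e² = π² × 112×10⁹ × 1.988×10^-8 / 0.3960² = 1.401×10^5 N
Factor of safety n = P_cr / P = 140.12 / 42.6 = 3.29

n ≈ 3.29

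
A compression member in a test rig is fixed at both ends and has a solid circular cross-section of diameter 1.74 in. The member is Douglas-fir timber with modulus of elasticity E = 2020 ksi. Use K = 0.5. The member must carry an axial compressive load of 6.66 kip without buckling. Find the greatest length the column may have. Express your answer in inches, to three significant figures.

I = πd⁴/64 = π×1.74⁴/64 = 0.4500 in⁴
At the buckling limit P_cr = P = 6.660×10^3 lb
From P_cr = π²EI/(K·L)²:  L = (1/K)·√(π²EI/P_cr) = (1/0.5)·√(π²×2.02×10^6×0.4500/6.660×10^3)
L = 73.4 in

L_max ≈ 73.4 in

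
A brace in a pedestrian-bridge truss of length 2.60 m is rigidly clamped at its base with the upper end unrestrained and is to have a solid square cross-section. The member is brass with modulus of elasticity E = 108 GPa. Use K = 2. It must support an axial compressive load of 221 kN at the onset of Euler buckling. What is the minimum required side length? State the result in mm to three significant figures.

a ≈ 90.6 mm

L_e = K·L = 2 × 2.60 = 5.200 m
Required I = P_cr·L_e²/(π²E) = 2.210×10^5 × 5.200² / (π² × 1.08×10^11) = 5.606×10^-6 m⁴
I_req = 5.606×10^6 mm⁴
Solid square: I = a⁴/12  ⇒  a = (12I)^(1/4) = (12×5.606×10^6)^(1/4) = 90.6 mm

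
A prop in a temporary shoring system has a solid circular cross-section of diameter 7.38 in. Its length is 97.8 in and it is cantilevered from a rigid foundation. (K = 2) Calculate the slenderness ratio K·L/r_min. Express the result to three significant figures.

For a solid circle r = d/4 = 7.38/4 = 1.845 in
L_e = K·L = 2 × 97.8 = 195.6 in
λ = L_e / r_min = 195.60 / 1.845 = 106

λ ≈ 106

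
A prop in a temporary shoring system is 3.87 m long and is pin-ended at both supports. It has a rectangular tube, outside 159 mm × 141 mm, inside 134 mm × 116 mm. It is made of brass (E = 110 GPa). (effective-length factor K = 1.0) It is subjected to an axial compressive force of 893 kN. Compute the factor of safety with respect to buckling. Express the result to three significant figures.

n ≈ 1.60

Weak-axis I_min = (h_o·b_o³ − h_i·b_i³)/12 with b_o = 141, b_i = 116.0 mm (shorter outer/inner sides).
I_min = (159×141³ − 134.0×116.0³)/12 = 1.971×10^7 mm⁴
I = 1.971×10^7 mm⁴ = 1.971×10^-5 m⁴
Effective length L_e = K·L = 1 × 3.87 = 3.870 m
P_cr = π²EI / L_e² = π² × 110×10⁹ × 1.971×10^-5 / 3.870² = 1.429×10^6 N
Factor of safety n = P_cr / P = 1428.9 / 893 = 1.60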